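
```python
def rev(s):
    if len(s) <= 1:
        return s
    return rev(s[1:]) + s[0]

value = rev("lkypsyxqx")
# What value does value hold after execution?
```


rev("lkypsyxqx")
= rev("kypsyxqx") + "l"
= rev("ypsyxqx") + "k" + "l"
= rev("psyxqx") + "y" + "k" + "l"
= rev("syxqx") + "p" + "y" + "k" + "l"
= rev("yxqx") + "s" + "p" + "y" + "k" + "l"
= rev("xqx") + "y" + "s" + "p" + "y" + "k" + "l"
= rev("qx") + "x" + "y" + "s" + "p" + "y" + "k" + "l"
= rev("x") + "q" + "x" + "y" + "s" + "p" + "y" + "k" + "l"
= "x" + "q" + "x" + "y" + "s" + "p" + "y" + "k" + "l"
= "xqxyspykl"


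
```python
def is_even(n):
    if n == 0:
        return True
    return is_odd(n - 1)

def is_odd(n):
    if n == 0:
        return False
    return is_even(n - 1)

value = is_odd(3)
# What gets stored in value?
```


is_odd(3)
= is_even(2)
= is_odd(1)
= is_even(0)
n == 0: return True
= True


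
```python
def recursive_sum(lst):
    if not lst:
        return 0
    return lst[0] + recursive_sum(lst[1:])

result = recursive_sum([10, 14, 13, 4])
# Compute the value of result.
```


recursive_sum([10, 14, 13, 4])
= 10 + recursive_sum([14, 13, 4])
= 10 + 14 + recursive_sum([13, 4])
= 10 + 14 + 13 + recursive_sum([4])
= 10 + 14 + 13 + 4 + recursive_sum([])
= 10 + 14 + 13 + 4 + 0
= 41


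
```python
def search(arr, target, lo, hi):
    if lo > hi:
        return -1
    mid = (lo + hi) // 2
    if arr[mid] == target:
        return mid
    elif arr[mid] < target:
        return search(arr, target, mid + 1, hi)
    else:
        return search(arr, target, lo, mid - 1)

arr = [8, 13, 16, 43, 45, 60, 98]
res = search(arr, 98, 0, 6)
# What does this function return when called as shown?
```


search(arr, 98, 0, 6)
lo=0, hi=6, mid=3, arr[mid]=43
43 < 98, search right half
lo=4, hi=6, mid=5, arr[mid]=60
60 < 98, search right half
lo=6, hi=6, mid=6, arr[mid]=98
arr[6] == 98, found at index 6
= 6


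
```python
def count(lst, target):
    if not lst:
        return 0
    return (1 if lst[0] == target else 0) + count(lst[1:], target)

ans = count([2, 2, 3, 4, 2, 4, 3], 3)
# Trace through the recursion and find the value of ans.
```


count([2, 2, 3, 4, 2, 4, 3], 3)
lst[0]=2 != 3: 0 + count([2, 3, 4, 2, 4, 3], 3)
lst[0]=2 != 3: 0 + count([3, 4, 2, 4, 3], 3)
lst[0]=3 == 3: 1 + count([4, 2, 4, 3], 3)
lst[0]=4 != 3: 0 + count([2, 4, 3], 3)
lst[0]=2 != 3: 0 + count([4, 3], 3)
lst[0]=4 != 3: 0 + count([3], 3)
lst[0]=3 == 3: 1 + count([], 3)
= 2


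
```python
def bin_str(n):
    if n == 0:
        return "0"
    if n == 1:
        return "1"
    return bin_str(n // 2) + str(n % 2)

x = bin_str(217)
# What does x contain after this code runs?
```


bin_str(217)
= bin_str(108) + "1"
= bin_str(54) + "0" + "1"
= bin_str(27) + "0" + "0" + "1"
= bin_str(13) + "1" + "0" + "0" + "1"
= bin_str(6) + "1" + "1" + "0" + "0" + "1"
= bin_str(3) + "0" + "1" + "1" + "0" + "0" + "1"
= bin_str(1) + "1" + "0" + "1" + "1" + "0" + "0" + "1"
= "1" + "1" + "0" + "1" + "1" + "0" + "0" + "1"
= "11011001"


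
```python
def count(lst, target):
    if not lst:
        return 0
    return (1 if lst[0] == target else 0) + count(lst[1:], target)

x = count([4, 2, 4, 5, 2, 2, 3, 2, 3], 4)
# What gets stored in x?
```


count([4, 2, 4, 5, 2, 2, 3, 2, 3], 4)
lst[0]=4 == 4: 1 + count([2, 4, 5, 2, 2, 3, 2, 3], 4)
lst[0]=2 != 4: 0 + count([4, 5, 2, 2, 3, 2, 3], 4)
lst[0]=4 == 4: 1 + count([5, 2, 2, 3, 2, 3], 4)
lst[0]=5 != 4: 0 + count([2, 2, 3, 2, 3], 4)
lst[0]=2 != 4: 0 + count([2, 3, 2, 3], 4)
lst[0]=2 != 4: 0 + count([3, 2, 3], 4)
lst[0]=3 != 4: 0 + count([2, 3], 4)
lst[0]=2 != 4: 0 + count([3], 4)
lst[0]=3 != 4: 0 + count([], 4)
= 2


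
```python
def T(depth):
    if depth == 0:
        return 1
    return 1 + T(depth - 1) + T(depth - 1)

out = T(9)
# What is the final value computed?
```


T(9)
= 1 + T(8) + T(8)
= 1 + 2 * T(8)
T(k) = 2^(k+1) - 1
T(0) = 1
T(1) = 3
T(2) = 7
T(3) = 15
T(4) = 31
T(9) = 2^10 - 1 = 1023


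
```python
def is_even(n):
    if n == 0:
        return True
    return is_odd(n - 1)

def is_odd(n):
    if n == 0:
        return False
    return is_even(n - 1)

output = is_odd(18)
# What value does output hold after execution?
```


is_odd(18)
= is_even(17)
= is_odd(16)
= is_even(15)
= is_odd(14)
= is_even(13)
= is_odd(12)
= is_even(11)
= is_odd(10)
= is_even(9)
= is_odd(8)
= is_even(7)
= is_odd(6)
= is_even(5)
= is_odd(4)
= is_even(3)
= is_odd(2)
= is_even(1)
= is_odd(0)
n == 0: return False
= False


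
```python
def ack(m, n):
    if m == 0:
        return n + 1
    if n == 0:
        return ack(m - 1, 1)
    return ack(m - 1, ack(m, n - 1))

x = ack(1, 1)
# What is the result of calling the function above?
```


ack(1, 1)
= ack(0, ack(1, 0))
First compute ack(1, 0) = 2
= ack(0, 2)
= 3


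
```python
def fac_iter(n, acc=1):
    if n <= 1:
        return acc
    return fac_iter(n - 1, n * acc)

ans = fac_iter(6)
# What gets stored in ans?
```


fac_iter(6, 1)
= fac_iter(5, 6 * 1) = fac_iter(5, 6)
= fac_iter(4, 5 * 6) = fac_iter(4, 30)
= fac_iter(3, 4 * 30) = fac_iter(3, 120)
= fac_iter(2, 3 * 120) = fac_iter(2, 360)
= fac_iter(1, 2 * 360) = fac_iter(1, 720)
n <= 1, return acc = 720


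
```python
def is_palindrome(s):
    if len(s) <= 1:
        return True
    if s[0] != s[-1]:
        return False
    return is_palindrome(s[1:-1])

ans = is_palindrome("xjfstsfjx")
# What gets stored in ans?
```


is_palindrome("xjfstsfjx")
"xjfstsfjx": s[0]='x' == s[-1]='x' -> is_palindrome("jfstsfj")
"jfstsfj": s[0]='j' == s[-1]='j' -> is_palindrome("fstsf")
"fstsf": s[0]='f' == s[-1]='f' -> is_palindrome("sts")
"sts": s[0]='s' == s[-1]='s' -> is_palindrome("t")
"t": len <= 1 -> True
= True


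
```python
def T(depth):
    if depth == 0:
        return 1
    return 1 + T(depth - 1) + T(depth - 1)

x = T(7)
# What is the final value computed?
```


T(7)
= 1 + T(6) + T(6)
= 1 + 2 * T(6)
T(k) = 2^(k+1) - 1
T(0) = 1
T(1) = 3
T(2) = 7
T(3) = 15
T(4) = 31
T(7) = 2^8 - 1 = 255


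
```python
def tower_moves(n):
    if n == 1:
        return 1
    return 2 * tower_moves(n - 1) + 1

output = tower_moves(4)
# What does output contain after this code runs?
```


tower_moves(4)
= 2 * tower_moves(3) + 1
= 2 * (2 * tower_moves(2) + 1) + 1
= 2 * (2 * (2 * tower_moves(1) + 1) + 1) + 1
Now compute bottom-up:
tower_moves(1) = 1
tower_moves(2) = 2 * 1 + 1 = 3
tower_moves(3) = 2 * 3 + 1 = 7
tower_moves(4) = 2 * 7 + 1 = 15
= 15


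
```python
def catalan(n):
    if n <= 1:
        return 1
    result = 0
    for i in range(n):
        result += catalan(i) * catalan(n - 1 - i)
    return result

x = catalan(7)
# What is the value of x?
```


catalan(7)
= sum of catalan(i) * catalan(7-1-i) for i in 0..6
First compute sub-values bottom-up:
  catalan(0) = 1, catalan(1) = 1
  catalan(2) = 1*1 + 1*1 = 2
  catalan(3) = 1*2 + 1*1 + 2*1 = 5
  catalan(4) = 1*5 + 1*2 + 2*1 + 5*1 = 14
  catalan(5) = 1*14 + 1*5 + 2*2 + 5*1 + 14*1 = 42
  catalan(6) = 1*42 + 1*14 + 2*5 + 5*2 + 14*1 + 42*1 = 132
Now catalan(7):
  catalan(0)*catalan(6) = 1*132 = 132
  catalan(1)*catalan(5) = 1*42 = 42
  catalan(2)*catalan(4) = 2*14 = 28
  catalan(3)*catalan(3) = 5*5 = 25
  catalan(4)*catalan(2) = 14*2 = 28
  catalan(5)*catalan(1) = 42*1 = 42
  catalan(6)*catalan(0) = 132*1 = 132
= 132 + 42 + 28 + 25 + 28 + 42 + 132
= 429


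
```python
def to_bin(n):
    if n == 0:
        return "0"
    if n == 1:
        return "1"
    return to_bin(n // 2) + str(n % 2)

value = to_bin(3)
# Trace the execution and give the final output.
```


to_bin(3)
= to_bin(1) + "1"
= "1" + "1"
= "11"


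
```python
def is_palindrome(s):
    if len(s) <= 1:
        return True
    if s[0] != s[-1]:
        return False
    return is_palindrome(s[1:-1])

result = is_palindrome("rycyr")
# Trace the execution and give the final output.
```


is_palindrome("rycyr")
"rycyr": s[0]='r' == s[-1]='r' -> is_palindrome("ycy")
"ycy": s[0]='y' == s[-1]='y' -> is_palindrome("c")
"c": len <= 1 -> True
= True


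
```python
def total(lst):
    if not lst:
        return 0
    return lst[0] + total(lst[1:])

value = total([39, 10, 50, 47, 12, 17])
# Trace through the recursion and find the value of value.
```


total([39, 10, 50, 47, 12, 17])
= 39 + total([10, 50, 47, 12, 17])
= 39 + 10 + total([50, 47, 12, 17])
= 39 + 10 + 50 + total([47, 12, 17])
= 39 + 10 + 50 + 47 + total([12, 17])
= 39 + 10 + 50 + 47 + 12 + total([17])
= 39 + 10 + 50 + 47 + 12 + 17 + total([])
= 39 + 10 + 50 + 47 + 12 + 17 + 0
= 175


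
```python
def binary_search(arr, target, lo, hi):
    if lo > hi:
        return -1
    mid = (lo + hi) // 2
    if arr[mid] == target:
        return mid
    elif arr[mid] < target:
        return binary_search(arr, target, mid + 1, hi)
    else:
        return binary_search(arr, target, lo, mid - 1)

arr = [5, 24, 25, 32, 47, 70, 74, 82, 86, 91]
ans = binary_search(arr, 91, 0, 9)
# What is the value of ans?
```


binary_search(arr, 91, 0, 9)
lo=0, hi=9, mid=4, arr[mid]=47
47 < 91, search right half
lo=5, hi=9, mid=7, arr[mid]=82
82 < 91, search right half
lo=8, hi=9, mid=8, arr[mid]=86
86 < 91, search right half
lo=9, hi=9, mid=9, arr[mid]=91
arr[9] == 91, found at index 9
= 9


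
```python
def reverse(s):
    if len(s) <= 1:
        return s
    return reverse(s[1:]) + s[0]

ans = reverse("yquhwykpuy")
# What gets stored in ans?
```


reverse("yquhwykpuy")
= reverse("quhwykpuy") + "y"
= reverse("uhwykpuy") + "q" + "y"
= reverse("hwykpuy") + "u" + "q" + "y"
= reverse("wykpuy") + "h" + "u" + "q" + "y"
= reverse("ykpuy") + "w" + "h" + "u" + "q" + "y"
= reverse("kpuy") + "y" + "w" + "h" + "u" + "q" + "y"
= reverse("puy") + "k" + "y" + "w" + "h" + "u" + "q" + "y"
= reverse("uy") + "p" + "k" + "y" + "w" + "h" + "u" + "q" + "y"
= reverse("y") + "u" + "p" + "k" + "y" + "w" + "h" + "u" + "q" + "y"
= "y" + "u" + "p" + "k" + "y" + "w" + "h" + "u" + "q" + "y"
= "yupkywhuqy"


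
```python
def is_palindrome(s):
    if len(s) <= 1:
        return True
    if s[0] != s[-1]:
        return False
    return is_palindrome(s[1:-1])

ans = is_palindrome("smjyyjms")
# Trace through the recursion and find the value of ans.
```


is_palindrome("smjyyjms")
"smjyyjms": s[0]='s' == s[-1]='s' -> is_palindrome("mjyyjm")
"mjyyjm": s[0]='m' == s[-1]='m' -> is_palindrome("jyyj")
"jyyj": s[0]='j' == s[-1]='j' -> is_palindrome("yy")
"yy": s[0]='y' == s[-1]='y' -> is_palindrome("")
"": len <= 1 -> True
= True


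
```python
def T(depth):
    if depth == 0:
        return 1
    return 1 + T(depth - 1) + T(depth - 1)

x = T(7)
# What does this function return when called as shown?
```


T(7)
= 1 + T(6) + T(6)
= 1 + 2 * T(6)
T(k) = 2^(k+1) - 1
T(0) = 1
T(1) = 3
T(2) = 7
T(3) = 15
T(4) = 31
T(7) = 2^8 - 1 = 255


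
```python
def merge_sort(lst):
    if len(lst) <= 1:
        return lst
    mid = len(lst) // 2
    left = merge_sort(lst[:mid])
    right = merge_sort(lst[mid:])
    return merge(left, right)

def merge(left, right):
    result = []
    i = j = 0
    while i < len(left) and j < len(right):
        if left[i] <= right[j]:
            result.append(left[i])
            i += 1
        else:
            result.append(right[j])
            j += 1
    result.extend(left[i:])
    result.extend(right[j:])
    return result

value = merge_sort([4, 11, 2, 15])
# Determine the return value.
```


merge_sort([4, 11, 2, 15])
Split into [4, 11] and [2, 15]
Left sorted: [4, 11]
Right sorted: [2, 15]
Merge [4, 11] and [2, 15]
= [2, 4, 11, 15]


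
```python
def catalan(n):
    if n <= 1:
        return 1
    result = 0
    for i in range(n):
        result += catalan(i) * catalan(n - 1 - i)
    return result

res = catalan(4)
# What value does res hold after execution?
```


catalan(4)
= sum of catalan(i) * catalan(4-1-i) for i in 0..3
First compute sub-values bottom-up:
  catalan(0) = 1, catalan(1) = 1
  catalan(2) = 1*1 + 1*1 = 2
  catalan(3) = 1*2 + 1*1 + 2*1 = 5
Now catalan(4):
  catalan(0)*catalan(3) = 1*5 = 5
  catalan(1)*catalan(2) = 1*2 = 2
  catalan(2)*catalan(1) = 2*1 = 2
  catalan(3)*catalan(0) = 5*1 = 5
= 5 + 2 + 2 + 5
= 14


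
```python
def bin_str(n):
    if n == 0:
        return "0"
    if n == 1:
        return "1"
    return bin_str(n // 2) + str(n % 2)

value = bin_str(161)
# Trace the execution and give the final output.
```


bin_str(161)
= bin_str(80) + "1"
= bin_str(40) + "0" + "1"
= bin_str(20) + "0" + "0" + "1"
= bin_str(10) + "0" + "0" + "0" + "1"
= bin_str(5) + "0" + "0" + "0" + "0" + "1"
= bin_str(2) + "1" + "0" + "0" + "0" + "0" + "1"
= bin_str(1) + "0" + "1" + "0" + "0" + "0" + "0" + "1"
= "1" + "0" + "1" + "0" + "0" + "0" + "0" + "1"
= "10100001"


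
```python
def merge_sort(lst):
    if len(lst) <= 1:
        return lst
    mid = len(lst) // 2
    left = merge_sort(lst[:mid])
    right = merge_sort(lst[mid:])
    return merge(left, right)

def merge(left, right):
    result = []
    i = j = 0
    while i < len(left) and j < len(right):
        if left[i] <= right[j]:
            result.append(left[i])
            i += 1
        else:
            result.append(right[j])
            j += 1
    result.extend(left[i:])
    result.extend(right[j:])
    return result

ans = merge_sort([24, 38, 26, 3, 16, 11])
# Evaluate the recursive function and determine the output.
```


merge_sort([24, 38, 26, 3, 16, 11])
Split into [24, 38, 26] and [3, 16, 11]
Left sorted: [24, 26, 38]
Right sorted: [3, 11, 16]
Merge [24, 26, 38] and [3, 11, 16]
= [3, 11, 16, 24, 26, 38]


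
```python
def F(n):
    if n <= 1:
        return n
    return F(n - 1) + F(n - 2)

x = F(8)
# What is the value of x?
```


F(8)
= F(7) + F(6)
= (F(6) + F(5)) + F(6)
Computing bottom-up: F(0)=0, F(1)=1, F(2)=1, F(3)=2, F(4)=3, F(5)=5, F(6)=8, F(7)=13, F(8)=21
= 21


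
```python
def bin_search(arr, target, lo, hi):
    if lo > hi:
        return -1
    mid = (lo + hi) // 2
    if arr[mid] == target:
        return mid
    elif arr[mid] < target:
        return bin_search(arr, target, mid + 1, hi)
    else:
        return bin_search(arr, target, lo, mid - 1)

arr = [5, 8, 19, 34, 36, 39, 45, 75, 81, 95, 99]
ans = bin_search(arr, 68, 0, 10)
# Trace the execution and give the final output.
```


bin_search(arr, 68, 0, 10)
lo=0, hi=10, mid=5, arr[mid]=39
39 < 68, search right half
lo=6, hi=10, mid=8, arr[mid]=81
81 > 68, search left half
lo=6, hi=7, mid=6, arr[mid]=45
45 < 68, search right half
lo=7, hi=7, mid=7, arr[mid]=75
75 > 68, search left half
lo > hi, target not found, return -1
= -1


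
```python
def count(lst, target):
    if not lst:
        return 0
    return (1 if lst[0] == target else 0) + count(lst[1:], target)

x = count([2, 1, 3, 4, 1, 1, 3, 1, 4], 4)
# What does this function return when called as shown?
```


count([2, 1, 3, 4, 1, 1, 3, 1, 4], 4)
lst[0]=2 != 4: 0 + count([1, 3, 4, 1, 1, 3, 1, 4], 4)
lst[0]=1 != 4: 0 + count([3, 4, 1, 1, 3, 1, 4], 4)
lst[0]=3 != 4: 0 + count([4, 1, 1, 3, 1, 4], 4)
lst[0]=4 == 4: 1 + count([1, 1, 3, 1, 4], 4)
lst[0]=1 != 4: 0 + count([1, 3, 1, 4], 4)
lst[0]=1 != 4: 0 + count([3, 1, 4], 4)
lst[0]=3 != 4: 0 + count([1, 4], 4)
lst[0]=1 != 4: 0 + count([4], 4)
lst[0]=4 == 4: 1 + count([], 4)
= 2


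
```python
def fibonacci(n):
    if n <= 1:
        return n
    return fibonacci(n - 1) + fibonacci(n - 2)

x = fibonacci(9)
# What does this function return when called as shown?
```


fibonacci(9)
= fibonacci(8) + fibonacci(7)
= (fibonacci(7) + fibonacci(6)) + fibonacci(7)
Computing bottom-up: fibonacci(0)=0, fibonacci(1)=1, fibonacci(2)=1, fibonacci(3)=2, fibonacci(4)=3, fibonacci(5)=5, fibonacci(6)=8, fibonacci(7)=13, fibonacci(8)=21, fibonacci(9)=34
= 34


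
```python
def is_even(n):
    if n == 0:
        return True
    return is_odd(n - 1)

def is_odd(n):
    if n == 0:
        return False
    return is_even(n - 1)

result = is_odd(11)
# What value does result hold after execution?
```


is_odd(11)
= is_even(10)
= is_odd(9)
= is_even(8)
= is_odd(7)
= is_even(6)
= is_odd(5)
= is_even(4)
= is_odd(3)
= is_even(2)
= is_odd(1)
= is_even(0)
n == 0: return True
= True


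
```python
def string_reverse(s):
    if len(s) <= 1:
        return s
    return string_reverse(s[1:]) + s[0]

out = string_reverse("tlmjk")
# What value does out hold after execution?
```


string_reverse("tlmjk")
= string_reverse("lmjk") + "t"
= string_reverse("mjk") + "l" + "t"
= string_reverse("jk") + "m" + "l" + "t"
= string_reverse("k") + "j" + "m" + "l" + "t"
= "k" + "j" + "m" + "l" + "t"
= "kjmlt"


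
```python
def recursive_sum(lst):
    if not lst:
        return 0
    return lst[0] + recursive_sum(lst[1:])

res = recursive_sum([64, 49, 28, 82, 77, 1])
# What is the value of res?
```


recursive_sum([64, 49, 28, 82, 77, 1])
= 64 + recursive_sum([49, 28, 82, 77, 1])
= 64 + 49 + recursive_sum([28, 82, 77, 1])
= 64 + 49 + 28 + recursive_sum([82, 77, 1])
= 64 + 49 + 28 + 82 + recursive_sum([77, 1])
= 64 + 49 + 28 + 82 + 77 + recursive_sum([1])
= 64 + 49 + 28 + 82 + 77 + 1 + recursive_sum([])
= 64 + 49 + 28 + 82 + 77 + 1 + 0
= 301


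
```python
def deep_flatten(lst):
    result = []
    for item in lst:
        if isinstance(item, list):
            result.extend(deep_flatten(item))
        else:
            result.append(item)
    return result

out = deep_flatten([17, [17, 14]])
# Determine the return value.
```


deep_flatten([17, [17, 14]])
Processing each element:
  17 is not a list -> append 17
  [17, 14] is a list -> deep_flatten recursively -> [17, 14]
= [17, 17, 14]


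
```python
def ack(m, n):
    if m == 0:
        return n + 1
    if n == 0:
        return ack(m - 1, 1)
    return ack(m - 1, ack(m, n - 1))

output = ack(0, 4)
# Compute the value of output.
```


ack(0, 4)
m == 0: return 4 + 1 = 5
= 5


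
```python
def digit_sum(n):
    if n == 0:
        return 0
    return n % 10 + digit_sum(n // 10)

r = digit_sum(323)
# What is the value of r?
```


digit_sum(323)
= 3 + digit_sum(32)
= 3 + 2 + digit_sum(3)
= 3 + 2 + 3 + digit_sum(0)
= 3 + 2 + 3 + 0
= 8


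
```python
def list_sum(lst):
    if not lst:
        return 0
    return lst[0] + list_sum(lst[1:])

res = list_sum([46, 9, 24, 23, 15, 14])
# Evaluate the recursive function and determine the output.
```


list_sum([46, 9, 24, 23, 15, 14])
= 46 + list_sum([9, 24, 23, 15, 14])
= 46 + 9 + list_sum([24, 23, 15, 14])
= 46 + 9 + 24 + list_sum([23, 15, 14])
= 46 + 9 + 24 + 23 + list_sum([15, 14])
= 46 + 9 + 24 + 23 + 15 + list_sum([14])
= 46 + 9 + 24 + 23 + 15 + 14 + list_sum([])
= 46 + 9 + 24 + 23 + 15 + 14 + 0
= 131


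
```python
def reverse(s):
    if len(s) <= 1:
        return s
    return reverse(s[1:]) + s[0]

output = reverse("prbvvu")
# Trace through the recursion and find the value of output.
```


reverse("prbvvu")
= reverse("rbvvu") + "p"
= reverse("bvvu") + "r" + "p"
= reverse("vvu") + "b" + "r" + "p"
= reverse("vu") + "v" + "b" + "r" + "p"
= reverse("u") + "v" + "v" + "b" + "r" + "p"
= "u" + "v" + "v" + "b" + "r" + "p"
= "uvvbrp"


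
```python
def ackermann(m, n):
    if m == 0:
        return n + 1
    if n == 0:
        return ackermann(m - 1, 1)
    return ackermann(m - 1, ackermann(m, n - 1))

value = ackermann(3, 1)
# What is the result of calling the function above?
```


ackermann(3, 1)
= ackermann(2, ackermann(3, 0))
First compute ackermann(3, 0) = 5
= ackermann(2, 5)
= 13


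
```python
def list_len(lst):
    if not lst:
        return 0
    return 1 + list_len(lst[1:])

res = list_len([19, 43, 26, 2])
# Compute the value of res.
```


list_len([19, 43, 26, 2])
= 1 + list_len([43, 26, 2])
= 1 + 1 + list_len([26, 2])
= 1 + 1 + 1 + list_len([2])
= 1 + 1 + 1 + 1 + list_len([])
= 1 + 1 + 1 + 1 + 0
= 4


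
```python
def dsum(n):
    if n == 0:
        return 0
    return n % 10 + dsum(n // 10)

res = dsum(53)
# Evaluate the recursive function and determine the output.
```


dsum(53)
= 3 + dsum(5)
= 3 + 5 + dsum(0)
= 3 + 5 + 0
= 8


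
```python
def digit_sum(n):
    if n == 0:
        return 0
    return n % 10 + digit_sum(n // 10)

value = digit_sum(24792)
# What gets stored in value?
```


digit_sum(24792)
= 2 + digit_sum(2479)
= 2 + 9 + digit_sum(247)
= 2 + 9 + 7 + digit_sum(24)
= 2 + 9 + 7 + 4 + digit_sum(2)
= 2 + 9 + 7 + 4 + 2 + digit_sum(0)
= 2 + 9 + 7 + 4 + 2 + 0
= 24


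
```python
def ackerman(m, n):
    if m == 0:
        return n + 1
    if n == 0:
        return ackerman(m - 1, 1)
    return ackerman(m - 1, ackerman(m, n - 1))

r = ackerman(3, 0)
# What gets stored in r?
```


ackerman(3, 0)
n == 0: return ackerman(2, 1)
= ackerman(2, 1) = 5
= 5


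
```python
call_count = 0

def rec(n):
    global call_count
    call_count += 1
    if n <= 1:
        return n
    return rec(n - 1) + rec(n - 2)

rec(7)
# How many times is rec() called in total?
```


rec(7) calls rec(6) and rec(5); each non-base call branches into two more.
Let C(k) = total number of calls made by rec(k), including the call to rec(k) itself.
Base cases: C(0) = 1, C(1) = 1
Recurrence: C(k) = 1 + C(k-1) + C(k-2)
  C(2) = 1 + C(1) + C(0) = 1 + 1 + 1 = 3
  C(3) = 1 + C(2) + C(1) = 1 + 3 + 1 = 5
  C(4) = 1 + C(3) + C(2) = 1 + 5 + 3 = 9
  C(5) = 1 + C(4) + C(3) = 1 + 9 + 5 = 15
  C(6) = 1 + C(5) + C(4) = 1 + 15 + 9 = 25
  C(7) = 1 + C(6) + C(5) = 1 + 25 + 15 = 41
Total calls = C(7) = 41


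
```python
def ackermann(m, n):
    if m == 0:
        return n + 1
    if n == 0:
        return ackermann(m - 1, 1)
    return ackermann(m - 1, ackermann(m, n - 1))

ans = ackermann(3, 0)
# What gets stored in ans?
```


ackermann(3, 0)
n == 0: return ackermann(2, 1)
= ackermann(2, 1) = 5
= 5


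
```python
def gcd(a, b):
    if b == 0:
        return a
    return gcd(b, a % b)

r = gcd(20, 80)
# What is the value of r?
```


gcd(20, 80)
= gcd(80, 20 % 80) = gcd(80, 20)
= gcd(20, 80 % 20) = gcd(20, 0)
b == 0, return a = 20


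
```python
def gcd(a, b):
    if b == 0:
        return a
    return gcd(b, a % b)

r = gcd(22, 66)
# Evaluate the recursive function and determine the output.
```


gcd(22, 66)
= gcd(66, 22 % 66) = gcd(66, 22)
= gcd(22, 66 % 22) = gcd(22, 0)
b == 0, return a = 22


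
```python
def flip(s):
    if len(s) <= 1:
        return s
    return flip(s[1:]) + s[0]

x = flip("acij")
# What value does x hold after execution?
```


flip("acij")
= flip("cij") + "a"
= flip("ij") + "c" + "a"
= flip("j") + "i" + "c" + "a"
= "j" + "i" + "c" + "a"
= "jica"


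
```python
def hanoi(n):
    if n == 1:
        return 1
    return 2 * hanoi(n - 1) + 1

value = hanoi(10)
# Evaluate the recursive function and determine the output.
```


hanoi(10)
= 2 * hanoi(9) + 1
= 2 * (2 * hanoi(8) + 1) + 1
= 2 * (2 * (2 * hanoi(7) + 1) + 1) + 1
= 2 * (2 * (2 * (2 * hanoi(6) + 1) + 1) + 1) + 1
= 2 * (2 * (2 * (2 * (2 * hanoi(5) + 1) + 1) + 1) + 1) + 1
= 2 * (2 * (2 * (2 * (2 * (2 * hanoi(4) + 1) + 1) + 1) + 1) + 1) + 1
= 2 * (2 * (2 * (2 * (2 * (2 * (2 * hanoi(3) + 1) + 1) + 1) + 1) + 1) + 1) + 1
= 2 * (2 * (2 * (2 * (2 * (2 * (2 * (2 * hanoi(2) + 1) + 1) + 1) + 1) + 1) + 1) + 1) + 1
= 2 * (2 * (2 * (2 * (2 * (2 * (2 * (2 * (2 * hanoi(1) + 1) + 1) + 1) + 1) + 1) + 1) + 1) + 1) + 1
Now compute bottom-up:
hanoi(1) = 1
hanoi(2) = 2 * 1 + 1 = 3
hanoi(3) = 2 * 3 + 1 = 7
hanoi(4) = 2 * 7 + 1 = 15
hanoi(5) = 2 * 15 + 1 = 31
hanoi(6) = 2 * 31 + 1 = 63
hanoi(7) = 2 * 63 + 1 = 127
hanoi(8) = 2 * 127 + 1 = 255
hanoi(9) = 2 * 255 + 1 = 511
hanoi(10) = 2 * 511 + 1 = 1023
= 1023


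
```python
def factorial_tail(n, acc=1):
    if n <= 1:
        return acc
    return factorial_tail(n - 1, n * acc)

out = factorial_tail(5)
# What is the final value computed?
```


factorial_tail(5, 1)
= factorial_tail(4, 5 * 1) = factorial_tail(4, 5)
= factorial_tail(3, 4 * 5) = factorial_tail(3, 20)
= factorial_tail(2, 3 * 20) = factorial_tail(2, 60)
= factorial_tail(1, 2 * 60) = factorial_tail(1, 120)
n <= 1, return acc = 120


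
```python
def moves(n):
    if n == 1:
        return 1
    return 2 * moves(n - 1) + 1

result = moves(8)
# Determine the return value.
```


moves(8)
= 2 * moves(7) + 1
= 2 * (2 * moves(6) + 1) + 1
= 2 * (2 * (2 * moves(5) + 1) + 1) + 1
= 2 * (2 * (2 * (2 * moves(4) + 1) + 1) + 1) + 1
= 2 * (2 * (2 * (2 * (2 * moves(3) + 1) + 1) + 1) + 1) + 1
= 2 * (2 * (2 * (2 * (2 * (2 * moves(2) + 1) + 1) + 1) + 1) + 1) + 1
= 2 * (2 * (2 * (2 * (2 * (2 * (2 * moves(1) + 1) + 1) + 1) + 1) + 1) + 1) + 1
Now compute bottom-up:
moves(1) = 1
moves(2) = 2 * 1 + 1 = 3
moves(3) = 2 * 3 + 1 = 7
moves(4) = 2 * 7 + 1 = 15
moves(5) = 2 * 15 + 1 = 31
moves(6) = 2 * 31 + 1 = 63
moves(7) = 2 * 63 + 1 = 127
moves(8) = 2 * 127 + 1 = 255
= 255


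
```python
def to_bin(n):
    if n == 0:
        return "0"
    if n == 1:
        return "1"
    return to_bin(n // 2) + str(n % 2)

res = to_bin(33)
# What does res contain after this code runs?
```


to_bin(33)
= to_bin(16) + "1"
= to_bin(8) + "0" + "1"
= to_bin(4) + "0" + "0" + "1"
= to_bin(2) + "0" + "0" + "0" + "1"
= to_bin(1) + "0" + "0" + "0" + "0" + "1"
= "1" + "0" + "0" + "0" + "0" + "1"
= "100001"


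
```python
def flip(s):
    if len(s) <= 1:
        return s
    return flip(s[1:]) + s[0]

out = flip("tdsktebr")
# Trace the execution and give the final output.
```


flip("tdsktebr")
= flip("dsktebr") + "t"
= flip("sktebr") + "d" + "t"
= flip("ktebr") + "s" + "d" + "t"
= flip("tebr") + "k" + "s" + "d" + "t"
= flip("ebr") + "t" + "k" + "s" + "d" + "t"
= flip("br") + "e" + "t" + "k" + "s" + "d" + "t"
= flip("r") + "b" + "e" + "t" + "k" + "s" + "d" + "t"
= "r" + "b" + "e" + "t" + "k" + "s" + "d" + "t"
= "rbetksdt"


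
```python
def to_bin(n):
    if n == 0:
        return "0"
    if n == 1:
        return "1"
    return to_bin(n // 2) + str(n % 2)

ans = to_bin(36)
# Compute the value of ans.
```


to_bin(36)
= to_bin(18) + "0"
= to_bin(9) + "0" + "0"
= to_bin(4) + "1" + "0" + "0"
= to_bin(2) + "0" + "1" + "0" + "0"
= to_bin(1) + "0" + "0" + "1" + "0" + "0"
= "1" + "0" + "0" + "1" + "0" + "0"
= "100100"


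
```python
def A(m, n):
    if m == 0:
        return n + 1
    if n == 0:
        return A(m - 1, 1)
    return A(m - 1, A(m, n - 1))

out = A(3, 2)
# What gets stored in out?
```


A(3, 2)
= A(2, A(3, 1))
First compute A(3, 1) = 13
= A(2, 13)
= 29


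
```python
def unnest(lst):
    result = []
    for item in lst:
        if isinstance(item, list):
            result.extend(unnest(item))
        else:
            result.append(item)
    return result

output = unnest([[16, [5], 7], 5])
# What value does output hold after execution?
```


unnest([[16, [5], 7], 5])
Processing each element:
  [16, [5], 7] is a list -> unnest recursively -> [16, 5, 7]
  5 is not a list -> append 5
= [16, 5, 7, 5]


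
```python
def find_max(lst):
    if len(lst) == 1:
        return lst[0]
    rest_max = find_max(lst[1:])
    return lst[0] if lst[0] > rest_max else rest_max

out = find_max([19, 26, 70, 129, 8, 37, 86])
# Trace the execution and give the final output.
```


find_max([19, 26, 70, 129, 8, 37, 86])
= compare 19 with find_max([26, 70, 129, 8, 37, 86])
= compare 26 with find_max([70, 129, 8, 37, 86])
= compare 70 with find_max([129, 8, 37, 86])
= compare 129 with find_max([8, 37, 86])
= compare 8 with find_max([37, 86])
= compare 37 with find_max([86])
Base: find_max([86]) = 86
compare 37 with 86: max = 86
compare 8 with 86: max = 86
compare 129 with 86: max = 129
compare 70 with 129: max = 129
compare 26 with 129: max = 129
compare 19 with 129: max = 129
= 129


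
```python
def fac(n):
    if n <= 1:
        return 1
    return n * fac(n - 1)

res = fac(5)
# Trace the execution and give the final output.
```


fac(5)
= 5 * fac(4)
= 5 * 4 * fac(3)
= 5 * 4 * 3 * fac(2)
= 5 * 4 * 3 * 2 * fac(1)
= 5 * 4 * 3 * 2 * 1
= 120


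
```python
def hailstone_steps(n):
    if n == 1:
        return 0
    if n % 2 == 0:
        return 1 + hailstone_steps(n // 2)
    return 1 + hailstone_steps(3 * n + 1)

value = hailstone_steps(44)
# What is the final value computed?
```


hailstone_steps(44)
44 is even -> hailstone_steps(22)
22 is even -> hailstone_steps(11)
11 is odd -> 3*11+1 = 34 -> hailstone_steps(34)
34 is even -> hailstone_steps(17)
17 is odd -> 3*17+1 = 52 -> hailstone_steps(52)
52 is even -> hailstone_steps(26)
26 is even -> hailstone_steps(13)
13 is odd -> 3*13+1 = 40 -> hailstone_steps(40)
40 is even -> hailstone_steps(20)
20 is even -> hailstone_steps(10)
10 is even -> hailstone_steps(5)
5 is odd -> 3*5+1 = 16 -> hailstone_steps(16)
16 is even -> hailstone_steps(8)
8 is even -> hailstone_steps(4)
4 is even -> hailstone_steps(2)
2 is even -> hailstone_steps(1)
Reached 1 after 16 steps
= 16


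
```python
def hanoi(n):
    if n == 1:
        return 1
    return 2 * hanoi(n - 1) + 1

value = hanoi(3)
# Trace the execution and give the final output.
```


hanoi(3)
= 2 * hanoi(2) + 1
= 2 * (2 * hanoi(1) + 1) + 1
Now compute bottom-up:
hanoi(1) = 1
hanoi(2) = 2 * 1 + 1 = 3
hanoi(3) = 2 * 3 + 1 = 7
= 7


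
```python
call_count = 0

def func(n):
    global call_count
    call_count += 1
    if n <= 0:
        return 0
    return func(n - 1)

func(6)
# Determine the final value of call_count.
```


func(6) calls func(5) calls ... calls func(0)
Total calls: 6 + 1 (for base case) = 7


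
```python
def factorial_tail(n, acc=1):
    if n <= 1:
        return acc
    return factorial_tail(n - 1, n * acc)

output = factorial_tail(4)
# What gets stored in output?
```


factorial_tail(4, 1)
= factorial_tail(3, 4 * 1) = factorial_tail(3, 4)
= factorial_tail(2, 3 * 4) = factorial_tail(2, 12)
= factorial_tail(1, 2 * 12) = factorial_tail(1, 24)
n <= 1, return acc = 24


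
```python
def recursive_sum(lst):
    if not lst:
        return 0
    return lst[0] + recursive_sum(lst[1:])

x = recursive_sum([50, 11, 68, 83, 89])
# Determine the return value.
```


recursive_sum([50, 11, 68, 83, 89])
= 50 + recursive_sum([11, 68, 83, 89])
= 50 + 11 + recursive_sum([68, 83, 89])
= 50 + 11 + 68 + recursive_sum([83, 89])
= 50 + 11 + 68 + 83 + recursive_sum([89])
= 50 + 11 + 68 + 83 + 89 + recursive_sum([])
= 50 + 11 + 68 + 83 + 89 + 0
= 301


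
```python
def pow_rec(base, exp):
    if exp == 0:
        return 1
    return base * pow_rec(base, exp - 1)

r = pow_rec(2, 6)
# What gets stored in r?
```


pow_rec(2, 6)
= 2 * pow_rec(2, 5)
= 2 * 2 * pow_rec(2, 4)
= 2 * 2 * 2 * pow_rec(2, 3)
= 2 * 2 * 2 * 2 * pow_rec(2, 2)
= 2 * 2 * 2 * 2 * 2 * pow_rec(2, 1)
= 2 * 2 * 2 * 2 * 2 * 2 * pow_rec(2, 0)
= 2 * 2 * 2 * 2 * 2 * 2 * 1
= 64


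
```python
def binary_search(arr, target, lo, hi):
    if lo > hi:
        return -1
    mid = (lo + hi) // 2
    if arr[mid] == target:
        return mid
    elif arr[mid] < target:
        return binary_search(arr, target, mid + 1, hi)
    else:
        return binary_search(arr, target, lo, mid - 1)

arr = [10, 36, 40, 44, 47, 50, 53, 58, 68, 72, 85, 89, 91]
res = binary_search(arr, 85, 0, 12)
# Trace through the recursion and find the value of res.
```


binary_search(arr, 85, 0, 12)
lo=0, hi=12, mid=6, arr[mid]=53
53 < 85, search right half
lo=7, hi=12, mid=9, arr[mid]=72
72 < 85, search right half
lo=10, hi=12, mid=11, arr[mid]=89
89 > 85, search left half
lo=10, hi=10, mid=10, arr[mid]=85
arr[10] == 85, found at index 10
= 10


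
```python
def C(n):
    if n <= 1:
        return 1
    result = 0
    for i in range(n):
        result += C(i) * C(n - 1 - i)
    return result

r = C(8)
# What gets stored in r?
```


C(8)
= sum of C(i) * C(8-1-i) for i in 0..7
First compute sub-values bottom-up:
  C(0) = 1, C(1) = 1
  C(2) = 1*1 + 1*1 = 2
  C(3) = 1*2 + 1*1 + 2*1 = 5
  C(4) = 1*5 + 1*2 + 2*1 + 5*1 = 14
  C(5) = 1*14 + 1*5 + 2*2 + 5*1 + 14*1 = 42
  C(6) = 1*42 + 1*14 + 2*5 + 5*2 + 14*1 + 42*1 = 132
  C(7) = 1*132 + 1*42 + 2*14 + 5*5 + 14*2 + 42*1 + 132*1 = 429
Now C(8):
  C(0)*C(7) = 1*429 = 429
  C(1)*C(6) = 1*132 = 132
  C(2)*C(5) = 2*42 = 84
  C(3)*C(4) = 5*14 = 70
  C(4)*C(3) = 14*5 = 70
  C(5)*C(2) = 42*2 = 84
  C(6)*C(1) = 132*1 = 132
  C(7)*C(0) = 429*1 = 429
= 429 + 132 + 84 + 70 + 70 + 84 + 132 + 429
= 1430


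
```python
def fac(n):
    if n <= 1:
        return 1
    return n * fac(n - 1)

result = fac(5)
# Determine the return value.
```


fac(5)
= 5 * fac(4)
= 5 * 4 * fac(3)
= 5 * 4 * 3 * fac(2)
= 5 * 4 * 3 * 2 * fac(1)
= 5 * 4 * 3 * 2 * 1
= 120


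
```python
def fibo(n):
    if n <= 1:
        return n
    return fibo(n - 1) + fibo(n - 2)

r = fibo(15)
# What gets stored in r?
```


fibo(15)
= fibo(14) + fibo(13)
= (fibo(13) + fibo(12)) + fibo(13)
Computing bottom-up: fibo(0)=0, fibo(1)=1, fibo(2)=1, fibo(3)=2, fibo(4)=3, fibo(5)=5, fibo(6)=8, fibo(7)=13, fibo(8)=21, fibo(9)=34, fibo(10)=55, fibo(11)=89, fibo(12)=144, fibo(13)=233, fibo(14)=377, fibo(15)=610
= 610


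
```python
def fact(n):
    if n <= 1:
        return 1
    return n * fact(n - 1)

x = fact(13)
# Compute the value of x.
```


fact(13)
= 13 * fact(12)
= 13 * 12 * fact(11)
= 13 * 12 * 11 * fact(10)
= 13 * 12 * 11 * 10 * fact(9)
= 13 * 12 * 11 * 10 * 9 * fact(8)
= 13 * 12 * 11 * 10 * 9 * 8 * fact(7)
= 13 * 12 * 11 * 10 * 9 * 8 * 7 * fact(6)
= 13 * 12 * 11 * 10 * 9 * 8 * 7 * 6 * fact(5)
= 13 * 12 * 11 * 10 * 9 * 8 * 7 * 6 * 5 * fact(4)
= 13 * 12 * 11 * 10 * 9 * 8 * 7 * 6 * 5 * 4 * fact(3)
= 13 * 12 * 11 * 10 * 9 * 8 * 7 * 6 * 5 * 4 * 3 * fact(2)
= 13 * 12 * 11 * 10 * 9 * 8 * 7 * 6 * 5 * 4 * 3 * 2 * fact(1)
= 13 * 12 * 11 * 10 * 9 * 8 * 7 * 6 * 5 * 4 * 3 * 2 * 1
= 6227020800


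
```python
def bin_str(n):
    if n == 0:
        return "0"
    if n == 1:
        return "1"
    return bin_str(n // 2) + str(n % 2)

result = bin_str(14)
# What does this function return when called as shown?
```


bin_str(14)
= bin_str(7) + "0"
= bin_str(3) + "1" + "0"
= bin_str(1) + "1" + "1" + "0"
= "1" + "1" + "1" + "0"
= "1110"


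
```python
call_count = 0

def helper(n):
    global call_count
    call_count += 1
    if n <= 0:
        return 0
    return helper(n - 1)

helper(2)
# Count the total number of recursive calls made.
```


helper(2) calls helper(1) calls ... calls helper(0)
Total calls: 2 + 1 (for base case) = 3


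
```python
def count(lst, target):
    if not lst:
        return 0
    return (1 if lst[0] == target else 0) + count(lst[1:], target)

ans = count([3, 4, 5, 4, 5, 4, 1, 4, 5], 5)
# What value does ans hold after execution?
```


count([3, 4, 5, 4, 5, 4, 1, 4, 5], 5)
lst[0]=3 != 5: 0 + count([4, 5, 4, 5, 4, 1, 4, 5], 5)
lst[0]=4 != 5: 0 + count([5, 4, 5, 4, 1, 4, 5], 5)
lst[0]=5 == 5: 1 + count([4, 5, 4, 1, 4, 5], 5)
lst[0]=4 != 5: 0 + count([5, 4, 1, 4, 5], 5)
lst[0]=5 == 5: 1 + count([4, 1, 4, 5], 5)
lst[0]=4 != 5: 0 + count([1, 4, 5], 5)
lst[0]=1 != 5: 0 + count([4, 5], 5)
lst[0]=4 != 5: 0 + count([5], 5)
lst[0]=5 == 5: 1 + count([], 5)
= 3


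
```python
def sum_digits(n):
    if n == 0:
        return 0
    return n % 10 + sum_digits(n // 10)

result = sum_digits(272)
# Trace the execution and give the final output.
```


sum_digits(272)
= 2 + sum_digits(27)
= 2 + 7 + sum_digits(2)
= 2 + 7 + 2 + sum_digits(0)
= 2 + 7 + 2 + 0
= 11


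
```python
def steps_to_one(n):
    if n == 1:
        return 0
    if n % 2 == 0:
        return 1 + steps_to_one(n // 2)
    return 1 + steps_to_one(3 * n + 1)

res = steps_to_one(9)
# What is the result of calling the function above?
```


steps_to_one(9)
9 is odd -> 3*9+1 = 28 -> steps_to_one(28)
28 is even -> steps_to_one(14)
14 is even -> steps_to_one(7)
7 is odd -> 3*7+1 = 22 -> steps_to_one(22)
22 is even -> steps_to_one(11)
11 is odd -> 3*11+1 = 34 -> steps_to_one(34)
34 is even -> steps_to_one(17)
17 is odd -> 3*17+1 = 52 -> steps_to_one(52)
52 is even -> steps_to_one(26)
26 is even -> steps_to_one(13)
13 is odd -> 3*13+1 = 40 -> steps_to_one(40)
40 is even -> steps_to_one(20)
20 is even -> steps_to_one(10)
10 is even -> steps_to_one(5)
5 is odd -> 3*5+1 = 16 -> steps_to_one(16)
16 is even -> steps_to_one(8)
8 is even -> steps_to_one(4)
4 is even -> steps_to_one(2)
2 is even -> steps_to_one(1)
Reached 1 after 19 steps
= 19


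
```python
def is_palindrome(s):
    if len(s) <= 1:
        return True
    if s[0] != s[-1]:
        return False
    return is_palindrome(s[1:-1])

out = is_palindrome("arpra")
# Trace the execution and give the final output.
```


is_palindrome("arpra")
"arpra": s[0]='a' == s[-1]='a' -> is_palindrome("rpr")
"rpr": s[0]='r' == s[-1]='r' -> is_palindrome("p")
"p": len <= 1 -> True
= True


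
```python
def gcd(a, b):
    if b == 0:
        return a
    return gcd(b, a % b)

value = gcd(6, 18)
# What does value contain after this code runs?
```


gcd(6, 18)
= gcd(18, 6 % 18) = gcd(18, 6)
= gcd(6, 18 % 6) = gcd(6, 0)
b == 0, return a = 6


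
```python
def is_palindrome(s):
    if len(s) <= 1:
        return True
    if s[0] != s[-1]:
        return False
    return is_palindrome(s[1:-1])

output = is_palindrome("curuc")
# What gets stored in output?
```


is_palindrome("curuc")
"curuc": s[0]='c' == s[-1]='c' -> is_palindrome("uru")
"uru": s[0]='u' == s[-1]='u' -> is_palindrome("r")
"r": len <= 1 -> True
= True


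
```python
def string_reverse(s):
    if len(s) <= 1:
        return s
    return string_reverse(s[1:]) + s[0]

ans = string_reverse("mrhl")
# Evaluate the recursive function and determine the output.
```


string_reverse("mrhl")
= string_reverse("rhl") + "m"
= string_reverse("hl") + "r" + "m"
= string_reverse("l") + "h" + "r" + "m"
= "l" + "h" + "r" + "m"
= "lhrm"


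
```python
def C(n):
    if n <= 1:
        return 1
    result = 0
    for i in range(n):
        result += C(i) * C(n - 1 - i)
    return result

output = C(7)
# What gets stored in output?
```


C(7)
= sum of C(i) * C(7-1-i) for i in 0..6
First compute sub-values bottom-up:
  C(0) = 1, C(1) = 1
  C(2) = 1*1 + 1*1 = 2
  C(3) = 1*2 + 1*1 + 2*1 = 5
  C(4) = 1*5 + 1*2 + 2*1 + 5*1 = 14
  C(5) = 1*14 + 1*5 + 2*2 + 5*1 + 14*1 = 42
  C(6) = 1*42 + 1*14 + 2*5 + 5*2 + 14*1 + 42*1 = 132
Now C(7):
  C(0)*C(6) = 1*132 = 132
  C(1)*C(5) = 1*42 = 42
  C(2)*C(4) = 2*14 = 28
  C(3)*C(3) = 5*5 = 25
  C(4)*C(2) = 14*2 = 28
  C(5)*C(1) = 42*1 = 42
  C(6)*C(0) = 132*1 = 132
= 132 + 42 + 28 + 25 + 28 + 42 + 132
= 429


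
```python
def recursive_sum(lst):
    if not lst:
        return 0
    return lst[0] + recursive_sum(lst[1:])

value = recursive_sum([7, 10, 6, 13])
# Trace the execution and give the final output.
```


recursive_sum([7, 10, 6, 13])
= 7 + recursive_sum([10, 6, 13])
= 7 + 10 + recursive_sum([6, 13])
= 7 + 10 + 6 + recursive_sum([13])
= 7 + 10 + 6 + 13 + recursive_sum([])
= 7 + 10 + 6 + 13 + 0
= 36


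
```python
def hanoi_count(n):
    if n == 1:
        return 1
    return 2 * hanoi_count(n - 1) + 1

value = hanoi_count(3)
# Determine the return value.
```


hanoi_count(3)
= 2 * hanoi_count(2) + 1
= 2 * (2 * hanoi_count(1) + 1) + 1
Now compute bottom-up:
hanoi_count(1) = 1
hanoi_count(2) = 2 * 1 + 1 = 3
hanoi_count(3) = 2 * 3 + 1 = 7
= 7


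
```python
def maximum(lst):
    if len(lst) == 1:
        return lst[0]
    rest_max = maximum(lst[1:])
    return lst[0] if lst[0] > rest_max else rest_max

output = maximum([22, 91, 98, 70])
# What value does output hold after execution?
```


maximum([22, 91, 98, 70])
= compare 22 with maximum([91, 98, 70])
= compare 91 with maximum([98, 70])
= compare 98 with maximum([70])
Base: maximum([70]) = 70
compare 98 with 70: max = 98
compare 91 with 98: max = 98
compare 22 with 98: max = 98
= 98


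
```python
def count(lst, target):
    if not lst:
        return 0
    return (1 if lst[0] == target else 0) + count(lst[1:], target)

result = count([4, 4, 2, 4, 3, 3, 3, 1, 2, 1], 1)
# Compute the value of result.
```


count([4, 4, 2, 4, 3, 3, 3, 1, 2, 1], 1)
lst[0]=4 != 1: 0 + count([4, 2, 4, 3, 3, 3, 1, 2, 1], 1)
lst[0]=4 != 1: 0 + count([2, 4, 3, 3, 3, 1, 2, 1], 1)
lst[0]=2 != 1: 0 + count([4, 3, 3, 3, 1, 2, 1], 1)
lst[0]=4 != 1: 0 + count([3, 3, 3, 1, 2, 1], 1)
lst[0]=3 != 1: 0 + count([3, 3, 1, 2, 1], 1)
lst[0]=3 != 1: 0 + count([3, 1, 2, 1], 1)
lst[0]=3 != 1: 0 + count([1, 2, 1], 1)
lst[0]=1 == 1: 1 + count([2, 1], 1)
lst[0]=2 != 1: 0 + count([1], 1)
lst[0]=1 == 1: 1 + count([], 1)
= 2


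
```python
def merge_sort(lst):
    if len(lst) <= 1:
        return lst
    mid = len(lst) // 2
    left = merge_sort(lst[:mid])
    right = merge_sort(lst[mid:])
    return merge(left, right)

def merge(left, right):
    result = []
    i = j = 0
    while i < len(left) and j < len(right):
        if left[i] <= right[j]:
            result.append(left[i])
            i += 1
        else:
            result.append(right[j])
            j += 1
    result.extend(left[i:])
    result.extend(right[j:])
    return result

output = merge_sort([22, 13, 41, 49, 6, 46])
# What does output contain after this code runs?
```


merge_sort([22, 13, 41, 49, 6, 46])
Split into [22, 13, 41] and [49, 6, 46]
Left sorted: [13, 22, 41]
Right sorted: [6, 46, 49]
Merge [13, 22, 41] and [6, 46, 49]
= [6, 13, 22, 41, 46, 49]
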